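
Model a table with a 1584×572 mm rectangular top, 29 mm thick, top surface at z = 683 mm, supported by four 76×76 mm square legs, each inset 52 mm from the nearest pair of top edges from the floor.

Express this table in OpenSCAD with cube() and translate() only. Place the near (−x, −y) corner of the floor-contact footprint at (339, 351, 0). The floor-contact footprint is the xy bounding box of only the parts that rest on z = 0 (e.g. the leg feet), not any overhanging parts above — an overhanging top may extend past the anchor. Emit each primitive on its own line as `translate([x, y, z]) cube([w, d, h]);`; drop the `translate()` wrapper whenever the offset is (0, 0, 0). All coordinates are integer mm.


translate([287, 299, 654]) cube([1584, 572, 29]);
translate([339, 351, 0]) cube([76, 76, 654]);
translate([1743, 351, 0]) cube([76, 76, 654]);
translate([339, 743, 0]) cube([76, 76, 654]);
translate([1743, 743, 0]) cube([76, 76, 654]);


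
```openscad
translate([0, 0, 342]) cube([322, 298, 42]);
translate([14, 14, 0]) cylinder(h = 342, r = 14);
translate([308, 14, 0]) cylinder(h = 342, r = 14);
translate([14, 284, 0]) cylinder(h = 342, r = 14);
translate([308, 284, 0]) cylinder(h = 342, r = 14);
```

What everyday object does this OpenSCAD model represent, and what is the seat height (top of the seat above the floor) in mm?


A stool. The seat height is 384 mm.

A 322×298×42 slab at z = 342 on four corner cylinders — a stool. The seat top is 342 + 42 = 384 mm.


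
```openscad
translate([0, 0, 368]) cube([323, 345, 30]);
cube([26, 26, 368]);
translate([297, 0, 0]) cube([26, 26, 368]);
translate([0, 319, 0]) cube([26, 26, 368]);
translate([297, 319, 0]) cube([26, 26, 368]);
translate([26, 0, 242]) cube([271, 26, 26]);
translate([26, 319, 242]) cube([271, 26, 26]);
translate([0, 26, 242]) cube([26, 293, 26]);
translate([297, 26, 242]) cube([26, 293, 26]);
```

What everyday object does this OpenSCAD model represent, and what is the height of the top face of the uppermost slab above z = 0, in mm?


A stool. The seat height is 398 mm.

A 323×345×30 slab at z = 368 on four corner posts — a stool. The seat top is 368 + 30 = 398 mm.


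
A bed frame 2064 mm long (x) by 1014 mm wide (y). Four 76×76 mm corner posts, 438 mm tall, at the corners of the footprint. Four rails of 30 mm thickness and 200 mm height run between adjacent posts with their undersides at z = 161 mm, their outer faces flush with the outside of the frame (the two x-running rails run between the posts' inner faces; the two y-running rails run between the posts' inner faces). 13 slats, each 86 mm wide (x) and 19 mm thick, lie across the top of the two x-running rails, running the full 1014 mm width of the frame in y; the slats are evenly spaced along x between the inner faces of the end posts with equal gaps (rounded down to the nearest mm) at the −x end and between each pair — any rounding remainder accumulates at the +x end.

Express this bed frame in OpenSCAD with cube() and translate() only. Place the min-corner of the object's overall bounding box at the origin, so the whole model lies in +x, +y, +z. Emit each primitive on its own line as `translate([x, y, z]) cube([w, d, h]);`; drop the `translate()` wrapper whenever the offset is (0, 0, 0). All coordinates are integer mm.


cube([76, 76, 438]);
translate([0, 938, 0]) cube([76, 76, 438]);
translate([1988, 0, 0]) cube([76, 76, 438]);
translate([1988, 938, 0]) cube([76, 76, 438]);
translate([76, 0, 161]) cube([1912, 30, 200]);
translate([76, 984, 161]) cube([1912, 30, 200]);
translate([0, 76, 161]) cube([30, 862, 200]);
translate([2034, 76, 161]) cube([30, 862, 200]);
translate([132, 0, 361]) cube([86, 1014, 19]);
translate([274, 0, 361]) cube([86, 1014, 19]);
translate([416, 0, 361]) cube([86, 1014, 19]);
translate([558, 0, 361]) cube([86, 1014, 19]);
translate([700, 0, 361]) cube([86, 1014, 19]);
translate([842, 0, 361]) cube([86, 1014, 19]);
translate([984, 0, 361]) cube([86, 1014, 19]);
translate([1126, 0, 361]) cube([86, 1014, 19]);
translate([1268, 0, 361]) cube([86, 1014, 19]);
translate([1410, 0, 361]) cube([86, 1014, 19]);
translate([1552, 0, 361]) cube([86, 1014, 19]);
translate([1694, 0, 361]) cube([86, 1014, 19]);
translate([1836, 0, 361]) cube([86, 1014, 19]);


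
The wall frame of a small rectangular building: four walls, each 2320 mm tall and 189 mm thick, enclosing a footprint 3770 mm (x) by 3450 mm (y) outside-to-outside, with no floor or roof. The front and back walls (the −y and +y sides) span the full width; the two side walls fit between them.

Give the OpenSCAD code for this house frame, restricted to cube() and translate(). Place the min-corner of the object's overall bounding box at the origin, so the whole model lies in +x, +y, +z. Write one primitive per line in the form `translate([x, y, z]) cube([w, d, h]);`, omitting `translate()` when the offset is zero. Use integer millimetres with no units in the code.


cube([3770, 189, 2320]);
translate([0, 3261, 0]) cube([3770, 189, 2320]);
translate([0, 189, 0]) cube([189, 3072, 2320]);
translate([3581, 189, 0]) cube([189, 3072, 2320]);


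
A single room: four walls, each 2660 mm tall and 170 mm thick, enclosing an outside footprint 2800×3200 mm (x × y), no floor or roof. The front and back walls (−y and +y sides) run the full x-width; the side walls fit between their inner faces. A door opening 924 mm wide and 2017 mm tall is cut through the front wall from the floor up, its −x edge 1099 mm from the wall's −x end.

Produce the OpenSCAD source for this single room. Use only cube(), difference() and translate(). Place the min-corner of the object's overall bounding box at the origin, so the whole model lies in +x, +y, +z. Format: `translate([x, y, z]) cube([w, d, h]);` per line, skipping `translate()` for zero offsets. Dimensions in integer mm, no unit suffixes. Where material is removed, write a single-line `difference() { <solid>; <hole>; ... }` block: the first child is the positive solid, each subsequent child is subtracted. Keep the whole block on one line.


difference() { cube([2800, 170, 2660]); translate([1099, 0, 0]) cube([924, 170, 2017]); }
translate([0, 3030, 0]) cube([2800, 170, 2660]);
translate([0, 170, 0]) cube([170, 2860, 2660]);
translate([2630, 170, 0]) cube([170, 2860, 2660]);


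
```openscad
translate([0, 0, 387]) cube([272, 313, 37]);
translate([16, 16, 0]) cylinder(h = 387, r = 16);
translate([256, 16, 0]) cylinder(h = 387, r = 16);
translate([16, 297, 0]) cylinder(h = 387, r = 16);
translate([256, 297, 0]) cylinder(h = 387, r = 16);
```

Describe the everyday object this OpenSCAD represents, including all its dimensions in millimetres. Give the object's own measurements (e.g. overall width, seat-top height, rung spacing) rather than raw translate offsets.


A four-legged stool. The seat is a 272×313×37 mm slab whose top surface is at z = 424 mm; four round legs, each 32 mm in diameter, run from the floor (z = 0) to the underside of the seat, each leg's axis is inset half a diameter from the nearest pair of seat edges (so the leg's bounding box is flush with the corner).


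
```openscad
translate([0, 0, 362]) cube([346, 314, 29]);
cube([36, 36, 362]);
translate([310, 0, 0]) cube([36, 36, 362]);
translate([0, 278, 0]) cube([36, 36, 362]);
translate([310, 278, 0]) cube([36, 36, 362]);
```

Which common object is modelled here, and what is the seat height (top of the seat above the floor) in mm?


A stool. The seat height is 391 mm.

A 346×314×29 slab at z = 362 on four corner posts — a stool. The seat top is 362 + 29 = 391 mm.


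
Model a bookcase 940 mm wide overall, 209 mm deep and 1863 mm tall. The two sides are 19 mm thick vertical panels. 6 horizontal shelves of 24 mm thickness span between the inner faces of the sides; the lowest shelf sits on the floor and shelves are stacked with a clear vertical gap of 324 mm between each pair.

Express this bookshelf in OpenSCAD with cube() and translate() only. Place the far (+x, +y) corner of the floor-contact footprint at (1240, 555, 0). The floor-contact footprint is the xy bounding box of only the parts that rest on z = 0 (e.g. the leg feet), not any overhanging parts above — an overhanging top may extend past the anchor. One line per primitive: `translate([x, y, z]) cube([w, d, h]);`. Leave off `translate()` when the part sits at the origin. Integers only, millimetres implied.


translate([300, 346, 0]) cube([19, 209, 1863]);
translate([1221, 346, 0]) cube([19, 209, 1863]);
translate([319, 346, 0]) cube([902, 209, 24]);
translate([319, 346, 348]) cube([902, 209, 24]);
translate([319, 346, 696]) cube([902, 209, 24]);
translate([319, 346, 1044]) cube([902, 209, 24]);
translate([319, 346, 1392]) cube([902, 209, 24]);
translate([319, 346, 1740]) cube([902, 209, 24]);


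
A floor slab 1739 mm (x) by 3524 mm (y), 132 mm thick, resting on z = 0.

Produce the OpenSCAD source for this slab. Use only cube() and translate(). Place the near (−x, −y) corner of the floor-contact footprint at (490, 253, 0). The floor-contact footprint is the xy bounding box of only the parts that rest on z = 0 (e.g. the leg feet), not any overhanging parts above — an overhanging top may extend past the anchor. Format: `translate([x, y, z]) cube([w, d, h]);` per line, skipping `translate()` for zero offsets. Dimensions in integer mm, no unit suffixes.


translate([490, 253, 0]) cube([1739, 3524, 132]);


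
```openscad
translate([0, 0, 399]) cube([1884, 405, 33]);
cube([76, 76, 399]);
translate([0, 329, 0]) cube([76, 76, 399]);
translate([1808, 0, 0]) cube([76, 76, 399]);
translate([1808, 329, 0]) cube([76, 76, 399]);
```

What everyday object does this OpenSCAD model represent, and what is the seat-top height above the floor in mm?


A bench. The seat-top height is 432 mm.

A long slab on four corner posts — a bench. The slab sits at z = 399 with thickness 33, so the top is 399 + 33 = 432 mm.


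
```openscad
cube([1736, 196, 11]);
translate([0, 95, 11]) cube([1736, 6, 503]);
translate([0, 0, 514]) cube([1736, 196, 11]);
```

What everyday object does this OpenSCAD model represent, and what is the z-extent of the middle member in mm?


An I-beam. The web height is 503 mm.

Two wide flanges with a thin centred web — an I-beam. Overall 525 mm minus two 11 mm flanges gives a web of 525 − 2·11 = 503 mm.


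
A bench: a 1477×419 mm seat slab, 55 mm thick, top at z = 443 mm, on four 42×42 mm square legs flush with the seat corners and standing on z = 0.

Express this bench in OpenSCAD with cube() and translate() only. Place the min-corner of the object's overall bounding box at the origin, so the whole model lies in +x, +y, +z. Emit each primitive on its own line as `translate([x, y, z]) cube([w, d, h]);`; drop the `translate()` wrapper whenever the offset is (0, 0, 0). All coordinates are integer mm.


translate([0, 0, 388]) cube([1477, 419, 55]);
cube([42, 42, 388]);
translate([0, 377, 0]) cube([42, 42, 388]);
translate([1435, 0, 0]) cube([42, 42, 388]);
translate([1435, 377, 0]) cube([42, 42, 388]);


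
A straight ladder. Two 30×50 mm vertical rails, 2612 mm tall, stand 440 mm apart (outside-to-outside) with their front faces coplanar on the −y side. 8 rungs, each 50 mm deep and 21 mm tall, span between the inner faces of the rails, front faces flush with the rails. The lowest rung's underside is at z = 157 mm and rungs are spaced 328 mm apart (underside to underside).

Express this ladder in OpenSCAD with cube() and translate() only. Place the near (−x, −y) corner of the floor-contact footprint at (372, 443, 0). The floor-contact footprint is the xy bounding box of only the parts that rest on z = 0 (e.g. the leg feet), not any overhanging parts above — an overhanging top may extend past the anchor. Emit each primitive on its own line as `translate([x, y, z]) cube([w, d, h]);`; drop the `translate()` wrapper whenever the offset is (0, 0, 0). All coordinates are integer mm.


// rung span = 440 - 2*30 = 380
// rung[k] z = 157 + k*328
translate([372, 443, 0]) cube([30, 50, 2612]);
translate([782, 443, 0]) cube([30, 50, 2612]);
translate([402, 443, 157]) cube([380, 50, 21]);
translate([402, 443, 485]) cube([380, 50, 21]);
translate([402, 443, 813]) cube([380, 50, 21]);
translate([402, 443, 1141]) cube([380, 50, 21]);
translate([402, 443, 1469]) cube([380, 50, 21]);
translate([402, 443, 1797]) cube([380, 50, 21]);
translate([402, 443, 2125]) cube([380, 50, 21]);
translate([402, 443, 2453]) cube([380, 50, 21]);


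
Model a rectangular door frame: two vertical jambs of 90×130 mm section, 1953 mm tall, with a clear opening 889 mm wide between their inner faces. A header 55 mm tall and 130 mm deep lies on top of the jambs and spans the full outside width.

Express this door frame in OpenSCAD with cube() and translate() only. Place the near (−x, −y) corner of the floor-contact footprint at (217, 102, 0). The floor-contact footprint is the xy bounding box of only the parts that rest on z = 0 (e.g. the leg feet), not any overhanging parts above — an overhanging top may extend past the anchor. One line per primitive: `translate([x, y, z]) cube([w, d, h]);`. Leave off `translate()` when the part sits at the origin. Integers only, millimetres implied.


translate([217, 102, 0]) cube([90, 130, 1953]);
translate([1196, 102, 0]) cube([90, 130, 1953]);
translate([217, 102, 1953]) cube([1069, 130, 55]);


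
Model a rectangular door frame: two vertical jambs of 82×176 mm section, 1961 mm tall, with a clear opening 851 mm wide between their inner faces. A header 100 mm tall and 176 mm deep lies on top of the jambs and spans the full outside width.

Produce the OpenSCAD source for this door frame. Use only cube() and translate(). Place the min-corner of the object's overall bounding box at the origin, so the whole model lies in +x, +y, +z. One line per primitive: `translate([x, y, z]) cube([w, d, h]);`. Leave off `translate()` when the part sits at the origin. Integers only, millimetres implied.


cube([82, 176, 1961]);
translate([933, 0, 0]) cube([82, 176, 1961]);
translate([0, 0, 1961]) cube([1015, 176, 100]);


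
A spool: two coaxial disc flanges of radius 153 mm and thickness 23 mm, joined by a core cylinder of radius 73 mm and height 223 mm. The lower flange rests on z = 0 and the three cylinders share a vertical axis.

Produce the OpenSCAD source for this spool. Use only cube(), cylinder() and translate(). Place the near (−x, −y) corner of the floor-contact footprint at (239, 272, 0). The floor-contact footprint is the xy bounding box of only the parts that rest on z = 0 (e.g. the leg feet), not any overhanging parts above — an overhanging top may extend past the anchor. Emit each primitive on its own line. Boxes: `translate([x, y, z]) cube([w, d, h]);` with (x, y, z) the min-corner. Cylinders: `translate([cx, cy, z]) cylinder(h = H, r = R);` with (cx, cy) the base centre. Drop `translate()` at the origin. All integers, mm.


translate([392, 425, 0]) cylinder(h = 23, r = 153);
translate([392, 425, 23]) cylinder(h = 223, r = 73);
translate([392, 425, 246]) cylinder(h = 23, r = 153);


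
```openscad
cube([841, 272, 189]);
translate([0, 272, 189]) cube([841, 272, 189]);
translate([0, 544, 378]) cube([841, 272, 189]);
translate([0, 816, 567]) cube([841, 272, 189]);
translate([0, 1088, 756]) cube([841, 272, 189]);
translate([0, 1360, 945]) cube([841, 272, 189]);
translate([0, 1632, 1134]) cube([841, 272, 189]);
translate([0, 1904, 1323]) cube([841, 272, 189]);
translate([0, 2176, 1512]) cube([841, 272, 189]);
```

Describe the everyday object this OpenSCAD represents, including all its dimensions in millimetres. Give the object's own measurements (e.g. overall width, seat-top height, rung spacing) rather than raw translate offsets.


A straight staircase of 9 solid steps. Each step is 841 mm wide (x), 272 mm deep (y, the going) and 189 mm tall (the rise). The first step rests on the floor; each subsequent step sits one going further in +y and one rise higher in +z, directly behind and above the previous step with no overlap.


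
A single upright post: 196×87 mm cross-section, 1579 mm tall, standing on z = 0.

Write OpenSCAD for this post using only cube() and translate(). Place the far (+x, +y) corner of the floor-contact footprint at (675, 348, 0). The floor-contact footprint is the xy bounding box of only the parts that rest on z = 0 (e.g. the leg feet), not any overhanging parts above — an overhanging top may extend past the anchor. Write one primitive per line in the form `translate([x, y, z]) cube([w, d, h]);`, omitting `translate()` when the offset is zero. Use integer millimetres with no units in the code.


translate([479, 261, 0]) cube([196, 87, 1579]);


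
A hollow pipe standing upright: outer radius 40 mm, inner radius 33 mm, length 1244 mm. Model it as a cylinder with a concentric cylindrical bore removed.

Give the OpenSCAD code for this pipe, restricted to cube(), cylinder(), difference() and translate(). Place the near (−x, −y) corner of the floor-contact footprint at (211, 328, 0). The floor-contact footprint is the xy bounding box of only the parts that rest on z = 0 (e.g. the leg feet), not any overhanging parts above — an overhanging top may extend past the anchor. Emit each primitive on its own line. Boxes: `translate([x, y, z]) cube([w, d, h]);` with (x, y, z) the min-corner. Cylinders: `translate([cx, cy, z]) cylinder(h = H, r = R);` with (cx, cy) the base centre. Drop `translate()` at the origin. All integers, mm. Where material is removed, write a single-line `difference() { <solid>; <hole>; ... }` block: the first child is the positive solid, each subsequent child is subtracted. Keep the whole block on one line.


difference() { translate([251, 368, 0]) cylinder(h = 1244, r = 40); translate([251, 368, 0]) cylinder(h = 1244, r = 33); }


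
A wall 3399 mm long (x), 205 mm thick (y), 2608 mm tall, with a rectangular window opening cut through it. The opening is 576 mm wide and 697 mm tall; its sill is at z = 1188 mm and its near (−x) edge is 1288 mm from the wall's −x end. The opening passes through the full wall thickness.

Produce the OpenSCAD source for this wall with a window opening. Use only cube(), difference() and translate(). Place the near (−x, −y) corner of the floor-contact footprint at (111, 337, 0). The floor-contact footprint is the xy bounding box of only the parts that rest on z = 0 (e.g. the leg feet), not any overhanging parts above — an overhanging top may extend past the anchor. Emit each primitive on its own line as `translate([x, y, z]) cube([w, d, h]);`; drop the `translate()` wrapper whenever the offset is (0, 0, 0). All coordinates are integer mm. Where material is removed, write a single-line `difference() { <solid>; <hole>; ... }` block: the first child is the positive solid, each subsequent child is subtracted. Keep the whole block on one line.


difference() { translate([111, 337, 0]) cube([3399, 205, 2608]); translate([1399, 337, 1188]) cube([576, 205, 697]); }


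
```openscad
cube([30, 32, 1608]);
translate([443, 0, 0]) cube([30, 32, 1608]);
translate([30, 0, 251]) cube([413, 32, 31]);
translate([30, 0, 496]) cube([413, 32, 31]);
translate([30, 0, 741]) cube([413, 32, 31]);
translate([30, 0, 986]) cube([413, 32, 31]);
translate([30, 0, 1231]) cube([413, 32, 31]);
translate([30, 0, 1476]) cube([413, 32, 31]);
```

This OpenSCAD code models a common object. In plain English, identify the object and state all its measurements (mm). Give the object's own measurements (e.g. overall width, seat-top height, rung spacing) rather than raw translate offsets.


A straight ladder. Two 30×32 mm vertical rails, 1608 mm tall, stand 473 mm apart (outside-to-outside) with their front faces coplanar on the −y side. 6 rungs, each 32 mm deep and 31 mm tall, span between the inner faces of the rails, front faces flush with the rails. The lowest rung's underside is at z = 251 mm and rungs are spaced 245 mm apart (underside to underside).


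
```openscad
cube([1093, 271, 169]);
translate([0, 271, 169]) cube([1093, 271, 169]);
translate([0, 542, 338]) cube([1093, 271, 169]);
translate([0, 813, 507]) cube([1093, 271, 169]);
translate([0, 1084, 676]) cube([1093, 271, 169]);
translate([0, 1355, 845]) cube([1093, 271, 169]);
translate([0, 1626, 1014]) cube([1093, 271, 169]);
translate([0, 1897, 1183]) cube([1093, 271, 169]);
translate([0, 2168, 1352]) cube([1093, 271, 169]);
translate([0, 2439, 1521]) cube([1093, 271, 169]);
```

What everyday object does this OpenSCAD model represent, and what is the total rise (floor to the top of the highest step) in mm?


A staircase. The total rise is 1690 mm.

10 identical blocks, each offset up and back from the previous — a staircase. Each step is 169 mm tall and there are 10 of them, so the total rise is 10 × 169 = 1690 mm.


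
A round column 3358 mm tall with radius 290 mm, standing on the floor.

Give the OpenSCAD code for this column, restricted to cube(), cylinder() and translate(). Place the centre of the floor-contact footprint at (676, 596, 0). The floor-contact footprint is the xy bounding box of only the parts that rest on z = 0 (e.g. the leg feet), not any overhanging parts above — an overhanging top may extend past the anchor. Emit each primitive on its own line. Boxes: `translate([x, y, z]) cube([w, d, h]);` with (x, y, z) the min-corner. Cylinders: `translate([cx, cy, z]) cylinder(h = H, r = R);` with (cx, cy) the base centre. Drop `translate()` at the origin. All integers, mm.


translate([676, 596, 0]) cylinder(h = 3358, r = 290);


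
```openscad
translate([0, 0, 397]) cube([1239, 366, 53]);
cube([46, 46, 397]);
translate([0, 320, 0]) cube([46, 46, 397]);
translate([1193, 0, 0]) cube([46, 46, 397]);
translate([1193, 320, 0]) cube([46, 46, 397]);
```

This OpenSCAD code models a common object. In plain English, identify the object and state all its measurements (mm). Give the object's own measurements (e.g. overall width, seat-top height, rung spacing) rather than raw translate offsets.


A long wooden bench with a 1239 mm (x) × 366 mm (y) seat, 53 mm thick, its top surface 450 mm above the floor. Four 46 mm square legs at the seat corners, flush with the edges, run from z = 0 to the seat underside.


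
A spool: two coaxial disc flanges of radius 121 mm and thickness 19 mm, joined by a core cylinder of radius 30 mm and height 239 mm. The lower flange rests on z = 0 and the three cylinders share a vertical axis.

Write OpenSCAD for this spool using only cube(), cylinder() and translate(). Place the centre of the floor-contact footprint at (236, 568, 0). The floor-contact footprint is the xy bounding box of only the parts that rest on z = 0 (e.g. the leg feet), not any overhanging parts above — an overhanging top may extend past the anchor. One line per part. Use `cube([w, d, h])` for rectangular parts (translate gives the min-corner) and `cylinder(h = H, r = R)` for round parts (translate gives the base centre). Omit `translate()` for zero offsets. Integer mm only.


translate([236, 568, 0]) cylinder(h = 19, r = 121);
translate([236, 568, 19]) cylinder(h = 239, r = 30);
translate([236, 568, 258]) cylinder(h = 19, r = 121);


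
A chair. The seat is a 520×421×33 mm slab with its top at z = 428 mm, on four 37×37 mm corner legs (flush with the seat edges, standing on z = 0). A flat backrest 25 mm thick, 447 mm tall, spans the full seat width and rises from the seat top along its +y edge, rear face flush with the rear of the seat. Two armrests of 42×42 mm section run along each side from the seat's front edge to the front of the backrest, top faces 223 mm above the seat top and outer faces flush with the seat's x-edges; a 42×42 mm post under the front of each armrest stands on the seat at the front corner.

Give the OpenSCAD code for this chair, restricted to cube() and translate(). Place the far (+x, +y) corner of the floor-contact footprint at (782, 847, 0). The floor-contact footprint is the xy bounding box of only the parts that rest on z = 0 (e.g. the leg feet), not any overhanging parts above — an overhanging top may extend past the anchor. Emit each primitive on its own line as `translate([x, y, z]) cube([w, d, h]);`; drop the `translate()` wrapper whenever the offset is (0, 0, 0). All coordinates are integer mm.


// leg_h = 428 - 33 = 395
// arm post h = 223 - 42 = 181
translate([262, 426, 395]) cube([520, 421, 33]);
translate([262, 426, 0]) cube([37, 37, 395]);
translate([745, 426, 0]) cube([37, 37, 395]);
translate([262, 810, 0]) cube([37, 37, 395]);
translate([745, 810, 0]) cube([37, 37, 395]);
translate([262, 822, 428]) cube([520, 25, 447]);
translate([262, 426, 609]) cube([42, 396, 42]);
translate([740, 426, 609]) cube([42, 396, 42]);
translate([262, 426, 428]) cube([42, 42, 181]);
translate([740, 426, 428]) cube([42, 42, 181]);


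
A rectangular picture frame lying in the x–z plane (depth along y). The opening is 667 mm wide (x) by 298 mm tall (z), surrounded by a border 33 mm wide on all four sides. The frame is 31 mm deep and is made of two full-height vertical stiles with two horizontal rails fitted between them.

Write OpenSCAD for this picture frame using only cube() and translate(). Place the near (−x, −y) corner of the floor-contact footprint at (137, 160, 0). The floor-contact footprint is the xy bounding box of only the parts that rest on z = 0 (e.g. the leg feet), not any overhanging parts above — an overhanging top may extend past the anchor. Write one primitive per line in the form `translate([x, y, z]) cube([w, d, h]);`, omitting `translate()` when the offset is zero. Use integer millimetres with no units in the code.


translate([137, 160, 0]) cube([33, 31, 364]);
translate([837, 160, 0]) cube([33, 31, 364]);
translate([170, 160, 0]) cube([667, 31, 33]);
translate([170, 160, 331]) cube([667, 31, 33]);


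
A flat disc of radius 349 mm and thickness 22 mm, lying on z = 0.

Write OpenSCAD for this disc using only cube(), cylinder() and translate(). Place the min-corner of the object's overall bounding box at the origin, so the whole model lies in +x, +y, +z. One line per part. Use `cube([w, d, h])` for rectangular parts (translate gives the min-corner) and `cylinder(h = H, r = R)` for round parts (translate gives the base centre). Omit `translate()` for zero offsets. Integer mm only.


translate([349, 349, 0]) cylinder(h = 22, r = 349);


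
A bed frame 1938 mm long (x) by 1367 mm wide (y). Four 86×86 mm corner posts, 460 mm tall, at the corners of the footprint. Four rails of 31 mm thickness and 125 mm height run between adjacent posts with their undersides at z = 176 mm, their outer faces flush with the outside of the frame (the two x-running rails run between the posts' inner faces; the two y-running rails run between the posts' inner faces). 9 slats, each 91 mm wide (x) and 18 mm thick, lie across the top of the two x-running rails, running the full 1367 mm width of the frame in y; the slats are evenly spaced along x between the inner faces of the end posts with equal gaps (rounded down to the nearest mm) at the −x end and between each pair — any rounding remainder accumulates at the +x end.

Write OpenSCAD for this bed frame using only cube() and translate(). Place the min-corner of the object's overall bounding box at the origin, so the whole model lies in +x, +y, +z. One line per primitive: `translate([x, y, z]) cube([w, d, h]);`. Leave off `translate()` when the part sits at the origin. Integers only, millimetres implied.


cube([86, 86, 460]);
translate([0, 1281, 0]) cube([86, 86, 460]);
translate([1852, 0, 0]) cube([86, 86, 460]);
translate([1852, 1281, 0]) cube([86, 86, 460]);
translate([86, 0, 176]) cube([1766, 31, 125]);
translate([86, 1336, 176]) cube([1766, 31, 125]);
translate([0, 86, 176]) cube([31, 1195, 125]);
translate([1907, 86, 176]) cube([31, 1195, 125]);
translate([180, 0, 301]) cube([91, 1367, 18]);
translate([365, 0, 301]) cube([91, 1367, 18]);
translate([550, 0, 301]) cube([91, 1367, 18]);
translate([735, 0, 301]) cube([91, 1367, 18]);
translate([920, 0, 301]) cube([91, 1367, 18]);
translate([1105, 0, 301]) cube([91, 1367, 18]);
translate([1290, 0, 301]) cube([91, 1367, 18]);
translate([1475, 0, 301]) cube([91, 1367, 18]);
translate([1660, 0, 301]) cube([91, 1367, 18]);


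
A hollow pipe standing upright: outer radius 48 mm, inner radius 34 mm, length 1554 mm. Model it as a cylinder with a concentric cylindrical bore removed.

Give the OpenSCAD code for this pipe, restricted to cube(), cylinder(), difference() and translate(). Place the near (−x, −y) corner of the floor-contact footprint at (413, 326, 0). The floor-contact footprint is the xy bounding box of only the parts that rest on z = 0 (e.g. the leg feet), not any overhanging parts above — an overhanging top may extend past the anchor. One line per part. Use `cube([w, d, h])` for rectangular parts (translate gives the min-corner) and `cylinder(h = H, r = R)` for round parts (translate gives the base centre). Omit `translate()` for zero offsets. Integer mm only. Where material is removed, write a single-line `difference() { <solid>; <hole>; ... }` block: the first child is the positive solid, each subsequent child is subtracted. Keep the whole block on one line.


difference() { translate([461, 374, 0]) cylinder(h = 1554, r = 48); translate([461, 374, 0]) cylinder(h = 1554, r = 34); }


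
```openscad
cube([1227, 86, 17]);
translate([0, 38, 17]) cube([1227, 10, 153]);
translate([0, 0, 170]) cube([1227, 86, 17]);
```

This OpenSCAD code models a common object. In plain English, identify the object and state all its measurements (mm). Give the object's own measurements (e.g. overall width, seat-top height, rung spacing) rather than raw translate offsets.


An I-beam lying along x, 1227 mm long. Overall section height 187 mm. Two flanges 86 mm wide (y) and 17 mm thick, one on the floor and one at the top; a web 10 mm thick runs between them, centred on the flange width.


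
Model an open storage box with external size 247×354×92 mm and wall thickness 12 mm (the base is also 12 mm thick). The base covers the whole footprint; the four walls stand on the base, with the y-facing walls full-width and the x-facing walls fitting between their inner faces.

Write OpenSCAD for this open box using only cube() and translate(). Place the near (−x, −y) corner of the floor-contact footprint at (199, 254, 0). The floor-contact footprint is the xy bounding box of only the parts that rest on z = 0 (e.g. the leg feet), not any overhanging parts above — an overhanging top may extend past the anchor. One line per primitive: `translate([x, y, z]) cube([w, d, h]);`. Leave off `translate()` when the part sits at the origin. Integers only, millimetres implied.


translate([199, 254, 0]) cube([247, 354, 12]);
translate([199, 254, 12]) cube([247, 12, 80]);
translate([199, 596, 12]) cube([247, 12, 80]);
translate([199, 266, 12]) cube([12, 330, 80]);
translate([434, 266, 12]) cube([12, 330, 80]);


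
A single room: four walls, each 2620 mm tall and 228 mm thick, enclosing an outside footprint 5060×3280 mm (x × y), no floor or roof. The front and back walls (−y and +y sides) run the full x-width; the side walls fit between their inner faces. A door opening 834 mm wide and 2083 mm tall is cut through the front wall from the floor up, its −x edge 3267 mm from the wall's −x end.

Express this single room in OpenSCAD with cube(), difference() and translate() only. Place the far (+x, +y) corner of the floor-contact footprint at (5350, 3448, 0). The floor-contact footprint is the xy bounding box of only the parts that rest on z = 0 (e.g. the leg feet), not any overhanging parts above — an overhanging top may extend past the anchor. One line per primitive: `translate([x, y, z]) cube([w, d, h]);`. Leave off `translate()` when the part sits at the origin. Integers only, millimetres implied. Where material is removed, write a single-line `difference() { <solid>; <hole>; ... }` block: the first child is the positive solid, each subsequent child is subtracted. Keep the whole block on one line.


difference() { translate([290, 168, 0]) cube([5060, 228, 2620]); translate([3557, 168, 0]) cube([834, 228, 2083]); }
translate([290, 3220, 0]) cube([5060, 228, 2620]);
translate([290, 396, 0]) cube([228, 2824, 2620]);
translate([5122, 396, 0]) cube([228, 2824, 2620]);


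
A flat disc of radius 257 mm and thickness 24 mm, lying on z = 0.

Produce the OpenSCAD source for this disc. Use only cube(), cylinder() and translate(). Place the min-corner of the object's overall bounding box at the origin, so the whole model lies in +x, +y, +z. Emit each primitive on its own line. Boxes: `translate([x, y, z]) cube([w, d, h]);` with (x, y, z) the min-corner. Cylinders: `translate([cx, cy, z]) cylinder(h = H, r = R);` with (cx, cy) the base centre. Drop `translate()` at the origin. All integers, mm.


translate([257, 257, 0]) cylinder(h = 24, r = 257);


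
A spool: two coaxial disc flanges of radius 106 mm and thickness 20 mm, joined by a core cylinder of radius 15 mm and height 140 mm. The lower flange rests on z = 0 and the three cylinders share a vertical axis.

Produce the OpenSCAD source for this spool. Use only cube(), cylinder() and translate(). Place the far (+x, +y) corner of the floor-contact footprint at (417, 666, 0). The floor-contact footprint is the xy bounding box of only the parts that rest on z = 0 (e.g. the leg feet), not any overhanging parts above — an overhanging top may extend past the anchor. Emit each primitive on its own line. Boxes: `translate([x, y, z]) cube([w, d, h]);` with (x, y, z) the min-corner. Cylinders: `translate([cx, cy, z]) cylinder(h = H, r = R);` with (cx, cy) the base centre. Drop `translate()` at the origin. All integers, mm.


translate([311, 560, 0]) cylinder(h = 20, r = 106);
translate([311, 560, 20]) cylinder(h = 140, r = 15);
translate([311, 560, 160]) cylinder(h = 20, r = 106);


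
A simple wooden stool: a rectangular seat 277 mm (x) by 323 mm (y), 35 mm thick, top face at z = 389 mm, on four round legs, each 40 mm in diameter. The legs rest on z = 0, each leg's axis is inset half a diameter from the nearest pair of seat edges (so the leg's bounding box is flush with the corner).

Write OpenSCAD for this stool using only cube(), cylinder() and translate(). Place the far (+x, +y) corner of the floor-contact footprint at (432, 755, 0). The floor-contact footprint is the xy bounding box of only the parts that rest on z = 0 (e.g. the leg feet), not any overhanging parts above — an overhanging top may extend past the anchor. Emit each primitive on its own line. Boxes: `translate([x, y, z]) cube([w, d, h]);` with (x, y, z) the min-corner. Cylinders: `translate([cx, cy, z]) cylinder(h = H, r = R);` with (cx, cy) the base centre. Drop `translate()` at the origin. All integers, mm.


translate([155, 432, 354]) cube([277, 323, 35]);
translate([175, 452, 0]) cylinder(h = 354, r = 20);
translate([412, 452, 0]) cylinder(h = 354, r = 20);
translate([175, 735, 0]) cylinder(h = 354, r = 20);
translate([412, 735, 0]) cylinder(h = 354, r = 20);


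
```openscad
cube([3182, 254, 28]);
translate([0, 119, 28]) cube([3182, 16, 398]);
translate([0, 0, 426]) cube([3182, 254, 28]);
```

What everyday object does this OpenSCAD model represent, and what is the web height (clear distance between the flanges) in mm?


An I-beam. The web height is 398 mm.

Two wide flanges with a thin centred web — an I-beam. Overall 454 mm minus two 28 mm flanges gives a web of 454 − 2·28 = 398 mm.


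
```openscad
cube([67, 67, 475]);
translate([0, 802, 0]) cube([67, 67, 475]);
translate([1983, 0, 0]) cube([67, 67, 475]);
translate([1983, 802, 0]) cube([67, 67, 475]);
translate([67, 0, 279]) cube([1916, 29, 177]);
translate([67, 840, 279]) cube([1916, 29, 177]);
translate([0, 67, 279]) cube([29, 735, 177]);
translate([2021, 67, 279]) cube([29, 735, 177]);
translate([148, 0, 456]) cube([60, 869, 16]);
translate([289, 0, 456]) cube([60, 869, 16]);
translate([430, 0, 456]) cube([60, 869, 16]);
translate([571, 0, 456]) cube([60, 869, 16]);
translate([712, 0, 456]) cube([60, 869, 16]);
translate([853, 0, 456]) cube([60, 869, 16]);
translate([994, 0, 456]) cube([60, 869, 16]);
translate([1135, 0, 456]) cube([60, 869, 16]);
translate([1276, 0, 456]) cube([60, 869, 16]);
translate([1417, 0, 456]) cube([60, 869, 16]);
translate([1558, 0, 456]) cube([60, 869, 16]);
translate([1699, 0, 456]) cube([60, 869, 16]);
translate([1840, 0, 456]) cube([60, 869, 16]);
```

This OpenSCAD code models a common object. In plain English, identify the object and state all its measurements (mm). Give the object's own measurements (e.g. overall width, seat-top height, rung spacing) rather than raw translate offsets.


A bed frame 2050 mm long (x) by 869 mm wide (y). Four 67×67 mm corner posts, 475 mm tall, at the corners of the footprint. Four rails of 29 mm thickness and 177 mm height run between adjacent posts with their undersides at z = 279 mm, their outer faces flush with the outside of the frame (the two x-running rails run between the posts' inner faces; the two y-running rails run between the posts' inner faces). 13 slats, each 60 mm wide (x) and 16 mm thick, lie across the top of the two x-running rails, running the full 869 mm width of the frame in y; along x they sit between the end posts with a 81 mm gap after the −x posts and between neighbouring slats, leaving 83 mm before the +x posts.


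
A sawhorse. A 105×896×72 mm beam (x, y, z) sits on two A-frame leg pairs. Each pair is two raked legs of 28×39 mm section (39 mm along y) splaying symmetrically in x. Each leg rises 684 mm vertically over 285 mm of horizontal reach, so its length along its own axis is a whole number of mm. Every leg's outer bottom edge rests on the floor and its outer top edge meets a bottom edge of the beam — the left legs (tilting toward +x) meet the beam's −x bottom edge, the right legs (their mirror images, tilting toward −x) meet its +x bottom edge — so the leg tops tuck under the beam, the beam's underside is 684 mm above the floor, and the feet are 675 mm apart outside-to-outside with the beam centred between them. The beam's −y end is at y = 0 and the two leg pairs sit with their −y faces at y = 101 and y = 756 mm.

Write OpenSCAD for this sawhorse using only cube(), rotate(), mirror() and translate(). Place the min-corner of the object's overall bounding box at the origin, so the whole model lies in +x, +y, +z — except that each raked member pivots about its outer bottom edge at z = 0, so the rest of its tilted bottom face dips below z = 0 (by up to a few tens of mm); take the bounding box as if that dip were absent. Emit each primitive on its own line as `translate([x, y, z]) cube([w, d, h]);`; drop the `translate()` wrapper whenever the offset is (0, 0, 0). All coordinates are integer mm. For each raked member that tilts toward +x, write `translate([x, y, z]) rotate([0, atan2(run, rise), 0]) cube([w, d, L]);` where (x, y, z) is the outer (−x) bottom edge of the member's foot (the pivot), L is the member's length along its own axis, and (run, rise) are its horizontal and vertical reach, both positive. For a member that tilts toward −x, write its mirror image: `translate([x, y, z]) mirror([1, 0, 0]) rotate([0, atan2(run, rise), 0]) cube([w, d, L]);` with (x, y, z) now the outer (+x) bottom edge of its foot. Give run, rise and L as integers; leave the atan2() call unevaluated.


// leg length = √(285² + 684²) = 741
// right-leg outer foot x = 2·285 + 105 = 675
// beam min-corner = (285, 0, 684)
translate([285, 0, 684]) cube([105, 896, 72]);
translate([0, 101, 0]) rotate([0, atan2(285, 684), 0]) cube([28, 39, 741]);
translate([675, 101, 0]) mirror([1, 0, 0]) rotate([0, atan2(285, 684), 0]) cube([28, 39, 741]);
translate([0, 756, 0]) rotate([0, atan2(285, 684), 0]) cube([28, 39, 741]);
translate([675, 756, 0]) mirror([1, 0, 0]) rotate([0, atan2(285, 684), 0]) cube([28, 39, 741]);


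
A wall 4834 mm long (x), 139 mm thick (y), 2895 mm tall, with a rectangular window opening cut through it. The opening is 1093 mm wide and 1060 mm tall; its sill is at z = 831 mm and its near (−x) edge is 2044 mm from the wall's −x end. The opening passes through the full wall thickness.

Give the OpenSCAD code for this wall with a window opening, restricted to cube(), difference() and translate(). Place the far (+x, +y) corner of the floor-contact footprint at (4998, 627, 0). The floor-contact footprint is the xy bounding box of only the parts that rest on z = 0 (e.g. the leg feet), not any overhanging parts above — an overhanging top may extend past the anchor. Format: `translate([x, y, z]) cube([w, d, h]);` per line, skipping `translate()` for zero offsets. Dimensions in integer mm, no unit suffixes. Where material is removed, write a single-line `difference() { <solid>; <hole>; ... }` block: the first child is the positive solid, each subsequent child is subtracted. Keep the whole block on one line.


difference() { translate([164, 488, 0]) cube([4834, 139, 2895]); translate([2208, 488, 831]) cube([1093, 139, 1060]); }
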